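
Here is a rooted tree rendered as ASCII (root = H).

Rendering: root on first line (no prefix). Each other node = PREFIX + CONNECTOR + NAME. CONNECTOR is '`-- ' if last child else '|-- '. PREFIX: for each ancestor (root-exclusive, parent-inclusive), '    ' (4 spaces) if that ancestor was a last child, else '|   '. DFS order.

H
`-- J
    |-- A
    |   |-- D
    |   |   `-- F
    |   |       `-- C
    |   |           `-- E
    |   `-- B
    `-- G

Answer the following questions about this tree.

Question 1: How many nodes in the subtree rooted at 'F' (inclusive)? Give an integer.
Answer: 3

Derivation:
Subtree rooted at F contains: C, E, F
Count = 3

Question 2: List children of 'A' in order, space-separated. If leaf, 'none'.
Node A's children (from adjacency): D, B

Answer: D B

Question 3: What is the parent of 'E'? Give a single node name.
Scan adjacency: E appears as child of C

Answer: C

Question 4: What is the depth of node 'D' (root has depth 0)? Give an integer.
Answer: 3

Derivation:
Path from root to D: H -> J -> A -> D
Depth = number of edges = 3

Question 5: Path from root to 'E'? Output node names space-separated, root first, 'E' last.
Walk down from root: H -> J -> A -> D -> F -> C -> E

Answer: H J A D F C E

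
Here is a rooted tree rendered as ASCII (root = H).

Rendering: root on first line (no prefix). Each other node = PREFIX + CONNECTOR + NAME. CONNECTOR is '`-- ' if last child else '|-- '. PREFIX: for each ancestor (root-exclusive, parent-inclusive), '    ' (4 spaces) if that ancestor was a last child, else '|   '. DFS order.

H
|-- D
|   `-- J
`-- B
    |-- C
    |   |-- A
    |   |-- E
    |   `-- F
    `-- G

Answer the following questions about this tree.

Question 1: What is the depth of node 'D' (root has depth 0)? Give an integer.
Answer: 1

Derivation:
Path from root to D: H -> D
Depth = number of edges = 1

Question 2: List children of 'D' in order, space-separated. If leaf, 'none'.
Answer: J

Derivation:
Node D's children (from adjacency): J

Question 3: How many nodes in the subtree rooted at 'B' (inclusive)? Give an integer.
Subtree rooted at B contains: A, B, C, E, F, G
Count = 6

Answer: 6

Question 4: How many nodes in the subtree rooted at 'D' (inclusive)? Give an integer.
Subtree rooted at D contains: D, J
Count = 2

Answer: 2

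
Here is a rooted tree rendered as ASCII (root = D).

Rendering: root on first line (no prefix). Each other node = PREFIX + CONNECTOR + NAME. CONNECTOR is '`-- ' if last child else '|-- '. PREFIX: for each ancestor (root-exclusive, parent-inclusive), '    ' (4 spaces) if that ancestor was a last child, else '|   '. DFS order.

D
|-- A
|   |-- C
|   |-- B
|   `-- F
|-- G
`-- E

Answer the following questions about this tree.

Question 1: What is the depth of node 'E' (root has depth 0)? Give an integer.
Answer: 1

Derivation:
Path from root to E: D -> E
Depth = number of edges = 1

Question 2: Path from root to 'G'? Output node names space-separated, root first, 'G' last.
Answer: D G

Derivation:
Walk down from root: D -> G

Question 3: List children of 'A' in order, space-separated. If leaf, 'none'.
Answer: C B F

Derivation:
Node A's children (from adjacency): C, B, F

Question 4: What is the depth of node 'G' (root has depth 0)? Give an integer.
Path from root to G: D -> G
Depth = number of edges = 1

Answer: 1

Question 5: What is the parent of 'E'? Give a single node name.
Scan adjacency: E appears as child of D

Answer: D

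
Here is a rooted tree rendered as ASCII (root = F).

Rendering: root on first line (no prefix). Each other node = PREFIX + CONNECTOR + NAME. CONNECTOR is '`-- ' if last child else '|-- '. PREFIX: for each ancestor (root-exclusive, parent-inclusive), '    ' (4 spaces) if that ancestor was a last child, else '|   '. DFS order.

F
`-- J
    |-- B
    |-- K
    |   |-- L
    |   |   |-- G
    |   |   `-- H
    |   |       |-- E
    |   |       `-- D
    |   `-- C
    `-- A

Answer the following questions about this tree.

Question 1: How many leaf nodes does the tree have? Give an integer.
Leaves (nodes with no children): A, B, C, D, E, G

Answer: 6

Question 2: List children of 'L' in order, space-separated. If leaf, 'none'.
Answer: G H

Derivation:
Node L's children (from adjacency): G, H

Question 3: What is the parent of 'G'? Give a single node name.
Answer: L

Derivation:
Scan adjacency: G appears as child of L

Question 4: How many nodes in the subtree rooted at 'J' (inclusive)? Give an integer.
Subtree rooted at J contains: A, B, C, D, E, G, H, J, K, L
Count = 10

Answer: 10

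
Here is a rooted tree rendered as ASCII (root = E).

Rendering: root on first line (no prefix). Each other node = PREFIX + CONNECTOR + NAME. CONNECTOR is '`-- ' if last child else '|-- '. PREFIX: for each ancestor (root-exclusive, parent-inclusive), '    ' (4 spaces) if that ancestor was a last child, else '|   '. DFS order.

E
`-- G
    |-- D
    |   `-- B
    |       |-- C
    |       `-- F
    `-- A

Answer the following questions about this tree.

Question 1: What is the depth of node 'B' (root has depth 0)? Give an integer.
Answer: 3

Derivation:
Path from root to B: E -> G -> D -> B
Depth = number of edges = 3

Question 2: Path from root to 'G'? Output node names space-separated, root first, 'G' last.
Answer: E G

Derivation:
Walk down from root: E -> G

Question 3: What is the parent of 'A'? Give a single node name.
Answer: G

Derivation:
Scan adjacency: A appears as child of G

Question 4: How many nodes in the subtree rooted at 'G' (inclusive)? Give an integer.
Subtree rooted at G contains: A, B, C, D, F, G
Count = 6

Answer: 6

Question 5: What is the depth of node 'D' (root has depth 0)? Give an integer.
Path from root to D: E -> G -> D
Depth = number of edges = 2

Answer: 2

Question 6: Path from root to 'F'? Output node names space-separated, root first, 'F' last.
Walk down from root: E -> G -> D -> B -> F

Answer: E G D B F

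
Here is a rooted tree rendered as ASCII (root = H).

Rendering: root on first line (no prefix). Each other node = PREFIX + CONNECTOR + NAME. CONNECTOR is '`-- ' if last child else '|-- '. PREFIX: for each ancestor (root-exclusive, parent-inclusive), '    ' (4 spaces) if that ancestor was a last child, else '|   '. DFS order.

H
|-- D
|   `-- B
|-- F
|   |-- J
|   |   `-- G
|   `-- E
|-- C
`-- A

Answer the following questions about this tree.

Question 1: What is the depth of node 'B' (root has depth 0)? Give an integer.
Answer: 2

Derivation:
Path from root to B: H -> D -> B
Depth = number of edges = 2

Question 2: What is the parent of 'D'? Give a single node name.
Scan adjacency: D appears as child of H

Answer: H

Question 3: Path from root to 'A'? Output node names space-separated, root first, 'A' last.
Answer: H A

Derivation:
Walk down from root: H -> A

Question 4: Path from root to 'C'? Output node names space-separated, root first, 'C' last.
Answer: H C

Derivation:
Walk down from root: H -> C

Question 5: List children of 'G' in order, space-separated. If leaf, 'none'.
Node G's children (from adjacency): (leaf)

Answer: none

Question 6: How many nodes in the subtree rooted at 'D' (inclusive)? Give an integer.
Subtree rooted at D contains: B, D
Count = 2

Answer: 2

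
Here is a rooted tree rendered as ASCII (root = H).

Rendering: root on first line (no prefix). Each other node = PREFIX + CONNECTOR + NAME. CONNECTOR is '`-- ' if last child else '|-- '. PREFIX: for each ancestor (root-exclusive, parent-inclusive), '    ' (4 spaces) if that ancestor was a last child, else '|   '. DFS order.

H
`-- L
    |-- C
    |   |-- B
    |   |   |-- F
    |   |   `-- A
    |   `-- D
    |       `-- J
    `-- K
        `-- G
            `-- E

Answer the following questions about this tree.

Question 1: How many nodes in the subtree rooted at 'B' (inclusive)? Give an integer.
Answer: 3

Derivation:
Subtree rooted at B contains: A, B, F
Count = 3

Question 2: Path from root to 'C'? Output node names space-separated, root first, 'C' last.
Answer: H L C

Derivation:
Walk down from root: H -> L -> C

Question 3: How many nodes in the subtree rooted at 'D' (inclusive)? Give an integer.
Answer: 2

Derivation:
Subtree rooted at D contains: D, J
Count = 2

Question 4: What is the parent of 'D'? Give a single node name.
Scan adjacency: D appears as child of C

Answer: C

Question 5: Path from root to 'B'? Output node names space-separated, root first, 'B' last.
Answer: H L C B

Derivation:
Walk down from root: H -> L -> C -> B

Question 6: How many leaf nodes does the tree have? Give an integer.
Answer: 4

Derivation:
Leaves (nodes with no children): A, E, F, J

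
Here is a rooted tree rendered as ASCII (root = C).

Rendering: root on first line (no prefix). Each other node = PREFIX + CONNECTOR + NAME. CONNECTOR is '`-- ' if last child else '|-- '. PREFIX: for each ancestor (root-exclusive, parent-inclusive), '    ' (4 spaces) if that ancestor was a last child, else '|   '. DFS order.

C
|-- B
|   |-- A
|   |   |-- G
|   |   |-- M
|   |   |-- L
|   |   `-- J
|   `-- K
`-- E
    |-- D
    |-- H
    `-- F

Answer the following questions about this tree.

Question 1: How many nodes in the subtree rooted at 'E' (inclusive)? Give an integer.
Subtree rooted at E contains: D, E, F, H
Count = 4

Answer: 4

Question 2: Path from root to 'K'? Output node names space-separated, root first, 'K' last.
Answer: C B K

Derivation:
Walk down from root: C -> B -> K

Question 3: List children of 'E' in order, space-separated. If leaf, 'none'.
Node E's children (from adjacency): D, H, F

Answer: D H F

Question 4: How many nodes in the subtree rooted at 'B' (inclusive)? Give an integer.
Answer: 7

Derivation:
Subtree rooted at B contains: A, B, G, J, K, L, M
Count = 7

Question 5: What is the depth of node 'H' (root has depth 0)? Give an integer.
Path from root to H: C -> E -> H
Depth = number of edges = 2

Answer: 2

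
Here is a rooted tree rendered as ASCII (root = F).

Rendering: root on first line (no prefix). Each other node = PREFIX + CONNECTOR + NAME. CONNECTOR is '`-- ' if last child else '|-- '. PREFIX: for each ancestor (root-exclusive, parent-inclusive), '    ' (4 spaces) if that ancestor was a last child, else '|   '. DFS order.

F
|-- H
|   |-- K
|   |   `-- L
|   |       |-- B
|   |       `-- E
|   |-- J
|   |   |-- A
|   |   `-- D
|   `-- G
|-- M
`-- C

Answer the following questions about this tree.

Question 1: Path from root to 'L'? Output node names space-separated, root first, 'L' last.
Answer: F H K L

Derivation:
Walk down from root: F -> H -> K -> L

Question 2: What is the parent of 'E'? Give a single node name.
Scan adjacency: E appears as child of L

Answer: L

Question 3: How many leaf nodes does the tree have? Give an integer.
Answer: 7

Derivation:
Leaves (nodes with no children): A, B, C, D, E, G, M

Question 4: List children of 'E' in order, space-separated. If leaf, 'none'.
Node E's children (from adjacency): (leaf)

Answer: none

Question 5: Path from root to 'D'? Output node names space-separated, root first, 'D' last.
Answer: F H J D

Derivation:
Walk down from root: F -> H -> J -> D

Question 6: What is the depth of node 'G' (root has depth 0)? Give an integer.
Path from root to G: F -> H -> G
Depth = number of edges = 2

Answer: 2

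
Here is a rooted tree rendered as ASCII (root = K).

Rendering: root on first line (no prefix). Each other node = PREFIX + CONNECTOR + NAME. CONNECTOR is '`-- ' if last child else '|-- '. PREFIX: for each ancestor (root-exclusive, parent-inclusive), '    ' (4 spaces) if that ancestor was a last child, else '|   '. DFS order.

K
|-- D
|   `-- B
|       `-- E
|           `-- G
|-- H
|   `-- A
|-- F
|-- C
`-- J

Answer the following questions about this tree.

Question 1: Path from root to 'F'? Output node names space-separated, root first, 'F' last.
Answer: K F

Derivation:
Walk down from root: K -> F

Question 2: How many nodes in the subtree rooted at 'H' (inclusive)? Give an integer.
Subtree rooted at H contains: A, H
Count = 2

Answer: 2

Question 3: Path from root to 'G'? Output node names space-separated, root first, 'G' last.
Answer: K D B E G

Derivation:
Walk down from root: K -> D -> B -> E -> G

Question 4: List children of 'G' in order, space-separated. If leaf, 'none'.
Node G's children (from adjacency): (leaf)

Answer: none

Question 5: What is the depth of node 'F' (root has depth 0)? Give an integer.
Answer: 1

Derivation:
Path from root to F: K -> F
Depth = number of edges = 1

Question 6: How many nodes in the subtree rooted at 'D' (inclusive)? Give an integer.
Subtree rooted at D contains: B, D, E, G
Count = 4

Answer: 4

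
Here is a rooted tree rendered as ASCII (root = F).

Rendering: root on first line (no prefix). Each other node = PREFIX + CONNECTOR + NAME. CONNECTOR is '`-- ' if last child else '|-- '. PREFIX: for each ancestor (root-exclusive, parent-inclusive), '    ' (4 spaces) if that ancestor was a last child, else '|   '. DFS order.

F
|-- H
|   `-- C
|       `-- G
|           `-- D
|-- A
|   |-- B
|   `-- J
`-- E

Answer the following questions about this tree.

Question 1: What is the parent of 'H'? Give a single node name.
Answer: F

Derivation:
Scan adjacency: H appears as child of F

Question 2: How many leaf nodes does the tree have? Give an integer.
Answer: 4

Derivation:
Leaves (nodes with no children): B, D, E, J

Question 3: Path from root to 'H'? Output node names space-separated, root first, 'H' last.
Answer: F H

Derivation:
Walk down from root: F -> H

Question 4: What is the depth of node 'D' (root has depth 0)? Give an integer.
Path from root to D: F -> H -> C -> G -> D
Depth = number of edges = 4

Answer: 4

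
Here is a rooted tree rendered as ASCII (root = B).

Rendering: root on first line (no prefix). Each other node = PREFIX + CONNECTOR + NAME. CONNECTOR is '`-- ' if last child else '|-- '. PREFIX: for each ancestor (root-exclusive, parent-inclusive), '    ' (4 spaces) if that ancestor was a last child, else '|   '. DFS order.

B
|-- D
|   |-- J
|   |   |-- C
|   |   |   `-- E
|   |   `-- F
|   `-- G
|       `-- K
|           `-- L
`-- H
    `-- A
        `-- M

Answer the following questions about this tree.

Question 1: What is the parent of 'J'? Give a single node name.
Scan adjacency: J appears as child of D

Answer: D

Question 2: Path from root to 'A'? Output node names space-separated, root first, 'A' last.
Answer: B H A

Derivation:
Walk down from root: B -> H -> A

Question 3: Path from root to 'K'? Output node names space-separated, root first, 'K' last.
Walk down from root: B -> D -> G -> K

Answer: B D G K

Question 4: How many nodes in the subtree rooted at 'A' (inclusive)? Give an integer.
Subtree rooted at A contains: A, M
Count = 2

Answer: 2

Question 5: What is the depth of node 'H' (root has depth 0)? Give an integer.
Path from root to H: B -> H
Depth = number of edges = 1

Answer: 1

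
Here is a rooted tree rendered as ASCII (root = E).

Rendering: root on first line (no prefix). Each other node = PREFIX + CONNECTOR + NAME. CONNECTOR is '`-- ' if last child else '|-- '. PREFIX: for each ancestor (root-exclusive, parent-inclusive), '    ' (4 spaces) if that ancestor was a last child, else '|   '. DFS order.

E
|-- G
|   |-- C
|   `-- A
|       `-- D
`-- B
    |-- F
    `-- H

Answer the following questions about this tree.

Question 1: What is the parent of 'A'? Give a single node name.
Answer: G

Derivation:
Scan adjacency: A appears as child of G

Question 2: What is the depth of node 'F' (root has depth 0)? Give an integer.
Path from root to F: E -> B -> F
Depth = number of edges = 2

Answer: 2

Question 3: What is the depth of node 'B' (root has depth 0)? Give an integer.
Path from root to B: E -> B
Depth = number of edges = 1

Answer: 1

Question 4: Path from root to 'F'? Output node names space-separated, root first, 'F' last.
Walk down from root: E -> B -> F

Answer: E B F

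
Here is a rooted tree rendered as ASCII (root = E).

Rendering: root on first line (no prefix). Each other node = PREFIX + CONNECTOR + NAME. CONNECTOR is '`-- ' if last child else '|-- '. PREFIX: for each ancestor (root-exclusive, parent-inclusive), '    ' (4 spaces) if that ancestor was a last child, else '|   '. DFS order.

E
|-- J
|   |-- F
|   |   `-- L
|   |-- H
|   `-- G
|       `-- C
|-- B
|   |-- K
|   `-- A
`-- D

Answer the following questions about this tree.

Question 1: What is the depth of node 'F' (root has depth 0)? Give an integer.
Answer: 2

Derivation:
Path from root to F: E -> J -> F
Depth = number of edges = 2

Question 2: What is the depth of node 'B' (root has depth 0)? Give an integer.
Answer: 1

Derivation:
Path from root to B: E -> B
Depth = number of edges = 1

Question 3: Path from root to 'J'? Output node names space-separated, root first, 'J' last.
Answer: E J

Derivation:
Walk down from root: E -> J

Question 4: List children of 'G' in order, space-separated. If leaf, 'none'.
Answer: C

Derivation:
Node G's children (from adjacency): C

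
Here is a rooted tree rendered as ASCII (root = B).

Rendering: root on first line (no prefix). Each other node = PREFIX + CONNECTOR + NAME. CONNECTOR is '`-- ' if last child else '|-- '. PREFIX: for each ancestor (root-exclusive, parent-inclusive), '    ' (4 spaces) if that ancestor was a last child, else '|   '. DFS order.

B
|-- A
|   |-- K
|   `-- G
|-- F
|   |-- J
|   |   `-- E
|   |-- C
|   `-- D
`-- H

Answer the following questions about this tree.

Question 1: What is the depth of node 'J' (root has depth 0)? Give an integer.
Path from root to J: B -> F -> J
Depth = number of edges = 2

Answer: 2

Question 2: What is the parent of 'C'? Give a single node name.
Answer: F

Derivation:
Scan adjacency: C appears as child of F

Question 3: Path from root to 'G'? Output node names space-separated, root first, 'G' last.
Answer: B A G

Derivation:
Walk down from root: B -> A -> G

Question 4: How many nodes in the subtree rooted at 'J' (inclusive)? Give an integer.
Answer: 2

Derivation:
Subtree rooted at J contains: E, J
Count = 2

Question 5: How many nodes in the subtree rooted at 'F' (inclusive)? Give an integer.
Answer: 5

Derivation:
Subtree rooted at F contains: C, D, E, F, J
Count = 5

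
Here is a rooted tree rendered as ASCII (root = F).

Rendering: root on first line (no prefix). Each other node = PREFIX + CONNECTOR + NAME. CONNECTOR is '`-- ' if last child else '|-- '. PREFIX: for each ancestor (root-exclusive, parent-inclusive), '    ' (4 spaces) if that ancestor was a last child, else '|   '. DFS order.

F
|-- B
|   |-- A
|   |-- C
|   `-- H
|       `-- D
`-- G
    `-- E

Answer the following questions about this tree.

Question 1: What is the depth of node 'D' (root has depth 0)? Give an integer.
Answer: 3

Derivation:
Path from root to D: F -> B -> H -> D
Depth = number of edges = 3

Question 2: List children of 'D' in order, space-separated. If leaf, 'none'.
Node D's children (from adjacency): (leaf)

Answer: none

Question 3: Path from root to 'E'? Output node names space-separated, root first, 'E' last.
Walk down from root: F -> G -> E

Answer: F G E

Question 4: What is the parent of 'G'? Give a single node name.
Scan adjacency: G appears as child of F

Answer: F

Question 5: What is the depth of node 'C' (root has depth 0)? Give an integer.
Path from root to C: F -> B -> C
Depth = number of edges = 2

Answer: 2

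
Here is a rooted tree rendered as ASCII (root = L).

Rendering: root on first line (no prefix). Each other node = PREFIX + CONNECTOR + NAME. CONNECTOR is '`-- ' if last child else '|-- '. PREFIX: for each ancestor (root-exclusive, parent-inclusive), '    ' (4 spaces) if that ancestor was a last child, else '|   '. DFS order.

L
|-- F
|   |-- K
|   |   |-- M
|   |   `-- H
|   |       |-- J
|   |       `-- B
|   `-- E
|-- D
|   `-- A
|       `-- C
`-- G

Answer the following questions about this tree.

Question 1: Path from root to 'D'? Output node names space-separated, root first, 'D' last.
Walk down from root: L -> D

Answer: L D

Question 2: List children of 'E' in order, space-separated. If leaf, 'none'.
Node E's children (from adjacency): (leaf)

Answer: none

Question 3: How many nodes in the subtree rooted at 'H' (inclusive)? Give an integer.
Subtree rooted at H contains: B, H, J
Count = 3

Answer: 3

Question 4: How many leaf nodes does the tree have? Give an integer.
Leaves (nodes with no children): B, C, E, G, J, M

Answer: 6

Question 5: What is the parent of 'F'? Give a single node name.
Scan adjacency: F appears as child of L

Answer: L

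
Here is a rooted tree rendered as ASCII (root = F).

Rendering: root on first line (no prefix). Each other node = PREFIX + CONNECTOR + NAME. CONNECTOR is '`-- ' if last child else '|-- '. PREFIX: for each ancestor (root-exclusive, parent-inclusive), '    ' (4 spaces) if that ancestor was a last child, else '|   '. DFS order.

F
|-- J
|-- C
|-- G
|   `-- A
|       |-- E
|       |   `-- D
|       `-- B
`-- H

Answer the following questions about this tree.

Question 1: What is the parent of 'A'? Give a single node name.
Answer: G

Derivation:
Scan adjacency: A appears as child of G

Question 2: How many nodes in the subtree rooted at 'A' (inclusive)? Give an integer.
Subtree rooted at A contains: A, B, D, E
Count = 4

Answer: 4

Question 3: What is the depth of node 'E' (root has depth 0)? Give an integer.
Answer: 3

Derivation:
Path from root to E: F -> G -> A -> E
Depth = number of edges = 3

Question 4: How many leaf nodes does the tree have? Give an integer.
Leaves (nodes with no children): B, C, D, H, J

Answer: 5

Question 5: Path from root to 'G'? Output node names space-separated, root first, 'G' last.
Answer: F G

Derivation:
Walk down from root: F -> G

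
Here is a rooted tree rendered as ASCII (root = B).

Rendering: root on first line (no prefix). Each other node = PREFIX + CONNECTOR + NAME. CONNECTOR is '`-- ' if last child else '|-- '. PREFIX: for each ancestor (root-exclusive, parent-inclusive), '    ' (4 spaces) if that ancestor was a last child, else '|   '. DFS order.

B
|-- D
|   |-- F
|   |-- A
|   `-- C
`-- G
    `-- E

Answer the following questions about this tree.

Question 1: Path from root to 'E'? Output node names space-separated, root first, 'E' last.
Walk down from root: B -> G -> E

Answer: B G E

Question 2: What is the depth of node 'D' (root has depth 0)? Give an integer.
Path from root to D: B -> D
Depth = number of edges = 1

Answer: 1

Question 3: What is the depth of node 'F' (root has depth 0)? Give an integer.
Path from root to F: B -> D -> F
Depth = number of edges = 2

Answer: 2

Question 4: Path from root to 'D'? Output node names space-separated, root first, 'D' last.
Walk down from root: B -> D

Answer: B D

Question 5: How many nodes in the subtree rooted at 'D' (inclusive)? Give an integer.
Answer: 4

Derivation:
Subtree rooted at D contains: A, C, D, F
Count = 4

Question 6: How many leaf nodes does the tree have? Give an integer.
Leaves (nodes with no children): A, C, E, F

Answer: 4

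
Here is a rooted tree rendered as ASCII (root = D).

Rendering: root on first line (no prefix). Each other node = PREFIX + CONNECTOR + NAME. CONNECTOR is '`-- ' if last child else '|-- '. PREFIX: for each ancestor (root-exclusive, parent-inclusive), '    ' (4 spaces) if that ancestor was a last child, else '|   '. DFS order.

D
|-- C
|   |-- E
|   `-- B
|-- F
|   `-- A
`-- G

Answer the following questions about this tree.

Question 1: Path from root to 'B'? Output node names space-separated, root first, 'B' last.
Answer: D C B

Derivation:
Walk down from root: D -> C -> B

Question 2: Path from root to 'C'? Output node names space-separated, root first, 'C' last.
Answer: D C

Derivation:
Walk down from root: D -> C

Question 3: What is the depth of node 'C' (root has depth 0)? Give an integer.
Answer: 1

Derivation:
Path from root to C: D -> C
Depth = number of edges = 1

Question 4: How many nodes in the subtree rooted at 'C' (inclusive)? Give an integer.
Answer: 3

Derivation:
Subtree rooted at C contains: B, C, E
Count = 3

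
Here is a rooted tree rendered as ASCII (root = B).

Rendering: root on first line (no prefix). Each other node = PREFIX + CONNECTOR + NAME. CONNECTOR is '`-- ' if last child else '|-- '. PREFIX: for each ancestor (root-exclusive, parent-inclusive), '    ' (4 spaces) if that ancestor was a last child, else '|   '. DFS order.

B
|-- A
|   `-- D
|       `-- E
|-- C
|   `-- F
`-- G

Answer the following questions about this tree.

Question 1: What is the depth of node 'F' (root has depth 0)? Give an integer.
Path from root to F: B -> C -> F
Depth = number of edges = 2

Answer: 2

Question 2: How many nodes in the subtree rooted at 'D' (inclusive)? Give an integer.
Subtree rooted at D contains: D, E
Count = 2

Answer: 2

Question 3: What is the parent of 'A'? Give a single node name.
Answer: B

Derivation:
Scan adjacency: A appears as child of B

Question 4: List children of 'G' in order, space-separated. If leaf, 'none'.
Answer: none

Derivation:
Node G's children (from adjacency): (leaf)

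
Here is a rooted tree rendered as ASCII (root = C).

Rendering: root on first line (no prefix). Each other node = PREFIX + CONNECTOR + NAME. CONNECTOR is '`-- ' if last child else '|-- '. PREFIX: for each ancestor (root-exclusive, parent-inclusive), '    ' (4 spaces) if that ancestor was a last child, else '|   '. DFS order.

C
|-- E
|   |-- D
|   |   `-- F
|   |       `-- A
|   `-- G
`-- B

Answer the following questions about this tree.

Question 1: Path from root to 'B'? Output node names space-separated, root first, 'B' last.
Walk down from root: C -> B

Answer: C B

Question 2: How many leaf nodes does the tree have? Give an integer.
Leaves (nodes with no children): A, B, G

Answer: 3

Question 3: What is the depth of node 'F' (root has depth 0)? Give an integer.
Path from root to F: C -> E -> D -> F
Depth = number of edges = 3

Answer: 3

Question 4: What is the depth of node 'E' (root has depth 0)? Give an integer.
Path from root to E: C -> E
Depth = number of edges = 1

Answer: 1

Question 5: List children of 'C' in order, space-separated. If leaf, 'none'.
Node C's children (from adjacency): E, B

Answer: E B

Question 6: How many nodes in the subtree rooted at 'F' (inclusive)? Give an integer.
Answer: 2

Derivation:
Subtree rooted at F contains: A, F
Count = 2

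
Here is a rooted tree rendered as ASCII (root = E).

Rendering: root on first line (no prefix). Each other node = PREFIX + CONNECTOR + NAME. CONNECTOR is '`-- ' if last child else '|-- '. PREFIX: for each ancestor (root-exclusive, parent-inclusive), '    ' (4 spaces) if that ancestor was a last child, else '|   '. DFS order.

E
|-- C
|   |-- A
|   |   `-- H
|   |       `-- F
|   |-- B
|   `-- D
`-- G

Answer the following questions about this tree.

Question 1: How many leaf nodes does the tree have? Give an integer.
Leaves (nodes with no children): B, D, F, G

Answer: 4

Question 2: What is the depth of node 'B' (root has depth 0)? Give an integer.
Answer: 2

Derivation:
Path from root to B: E -> C -> B
Depth = number of edges = 2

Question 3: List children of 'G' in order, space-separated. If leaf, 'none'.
Answer: none

Derivation:
Node G's children (from adjacency): (leaf)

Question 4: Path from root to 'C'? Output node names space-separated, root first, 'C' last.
Walk down from root: E -> C

Answer: E C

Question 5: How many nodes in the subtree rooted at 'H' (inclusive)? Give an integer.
Answer: 2

Derivation:
Subtree rooted at H contains: F, H
Count = 2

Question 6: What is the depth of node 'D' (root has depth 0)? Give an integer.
Path from root to D: E -> C -> D
Depth = number of edges = 2

Answer: 2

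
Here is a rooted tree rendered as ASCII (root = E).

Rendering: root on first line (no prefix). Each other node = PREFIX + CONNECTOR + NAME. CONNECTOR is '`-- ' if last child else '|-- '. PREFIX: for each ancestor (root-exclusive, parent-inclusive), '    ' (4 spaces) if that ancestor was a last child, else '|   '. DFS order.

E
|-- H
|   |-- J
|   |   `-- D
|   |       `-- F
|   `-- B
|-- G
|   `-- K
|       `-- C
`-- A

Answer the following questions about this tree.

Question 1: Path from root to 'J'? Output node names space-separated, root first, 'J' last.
Walk down from root: E -> H -> J

Answer: E H J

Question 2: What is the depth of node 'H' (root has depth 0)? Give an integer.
Answer: 1

Derivation:
Path from root to H: E -> H
Depth = number of edges = 1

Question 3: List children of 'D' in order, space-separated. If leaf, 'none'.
Node D's children (from adjacency): F

Answer: F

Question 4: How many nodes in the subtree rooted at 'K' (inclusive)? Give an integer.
Answer: 2

Derivation:
Subtree rooted at K contains: C, K
Count = 2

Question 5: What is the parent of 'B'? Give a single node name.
Answer: H

Derivation:
Scan adjacency: B appears as child of H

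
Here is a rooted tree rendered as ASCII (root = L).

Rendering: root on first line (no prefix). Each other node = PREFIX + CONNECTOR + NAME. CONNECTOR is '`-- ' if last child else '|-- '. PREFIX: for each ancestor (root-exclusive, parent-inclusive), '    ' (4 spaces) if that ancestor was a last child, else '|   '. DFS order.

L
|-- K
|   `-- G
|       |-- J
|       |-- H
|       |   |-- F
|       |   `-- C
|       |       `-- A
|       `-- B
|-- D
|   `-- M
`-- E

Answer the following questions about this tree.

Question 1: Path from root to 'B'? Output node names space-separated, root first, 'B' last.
Walk down from root: L -> K -> G -> B

Answer: L K G B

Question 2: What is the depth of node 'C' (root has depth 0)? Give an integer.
Path from root to C: L -> K -> G -> H -> C
Depth = number of edges = 4

Answer: 4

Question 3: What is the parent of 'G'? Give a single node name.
Scan adjacency: G appears as child of K

Answer: K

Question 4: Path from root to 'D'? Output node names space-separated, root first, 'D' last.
Walk down from root: L -> D

Answer: L D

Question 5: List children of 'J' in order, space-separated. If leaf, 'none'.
Answer: none

Derivation:
Node J's children (from adjacency): (leaf)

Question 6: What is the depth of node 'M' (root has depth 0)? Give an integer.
Path from root to M: L -> D -> M
Depth = number of edges = 2

Answer: 2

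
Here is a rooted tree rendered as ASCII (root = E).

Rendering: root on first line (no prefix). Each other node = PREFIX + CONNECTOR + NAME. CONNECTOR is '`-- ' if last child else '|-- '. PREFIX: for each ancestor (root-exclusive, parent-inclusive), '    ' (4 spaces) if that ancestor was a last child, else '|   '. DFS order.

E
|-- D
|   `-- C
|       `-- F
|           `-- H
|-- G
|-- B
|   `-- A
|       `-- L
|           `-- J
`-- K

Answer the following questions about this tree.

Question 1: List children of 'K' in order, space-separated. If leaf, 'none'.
Node K's children (from adjacency): (leaf)

Answer: none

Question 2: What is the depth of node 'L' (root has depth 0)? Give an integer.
Answer: 3

Derivation:
Path from root to L: E -> B -> A -> L
Depth = number of edges = 3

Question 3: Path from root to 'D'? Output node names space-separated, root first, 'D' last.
Answer: E D

Derivation:
Walk down from root: E -> D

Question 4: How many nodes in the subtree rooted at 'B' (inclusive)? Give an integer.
Subtree rooted at B contains: A, B, J, L
Count = 4

Answer: 4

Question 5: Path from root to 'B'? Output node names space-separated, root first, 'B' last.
Walk down from root: E -> B

Answer: E B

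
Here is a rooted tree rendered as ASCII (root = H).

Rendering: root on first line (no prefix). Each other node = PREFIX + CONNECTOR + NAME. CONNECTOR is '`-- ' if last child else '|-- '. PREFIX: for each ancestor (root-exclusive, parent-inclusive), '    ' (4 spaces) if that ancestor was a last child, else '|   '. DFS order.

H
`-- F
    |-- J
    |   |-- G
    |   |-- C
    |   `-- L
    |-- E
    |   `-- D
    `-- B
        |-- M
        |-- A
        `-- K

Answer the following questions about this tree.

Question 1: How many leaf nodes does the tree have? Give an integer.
Leaves (nodes with no children): A, C, D, G, K, L, M

Answer: 7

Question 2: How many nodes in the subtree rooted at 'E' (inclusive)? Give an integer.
Answer: 2

Derivation:
Subtree rooted at E contains: D, E
Count = 2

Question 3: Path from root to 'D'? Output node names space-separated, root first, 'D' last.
Walk down from root: H -> F -> E -> D

Answer: H F E D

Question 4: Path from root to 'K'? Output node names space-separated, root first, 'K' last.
Answer: H F B K

Derivation:
Walk down from root: H -> F -> B -> K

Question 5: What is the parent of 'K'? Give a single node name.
Answer: B

Derivation:
Scan adjacency: K appears as child of B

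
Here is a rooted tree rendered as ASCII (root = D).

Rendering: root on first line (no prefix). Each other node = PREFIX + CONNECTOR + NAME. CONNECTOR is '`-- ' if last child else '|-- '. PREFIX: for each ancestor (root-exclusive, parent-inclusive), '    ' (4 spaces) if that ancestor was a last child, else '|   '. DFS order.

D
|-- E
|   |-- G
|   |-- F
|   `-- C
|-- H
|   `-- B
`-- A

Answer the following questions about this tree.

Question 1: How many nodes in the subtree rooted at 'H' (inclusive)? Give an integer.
Answer: 2

Derivation:
Subtree rooted at H contains: B, H
Count = 2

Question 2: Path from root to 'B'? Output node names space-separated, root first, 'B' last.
Walk down from root: D -> H -> B

Answer: D H B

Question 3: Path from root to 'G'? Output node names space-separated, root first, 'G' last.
Walk down from root: D -> E -> G

Answer: D E G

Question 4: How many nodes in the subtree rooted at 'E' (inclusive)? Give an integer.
Answer: 4

Derivation:
Subtree rooted at E contains: C, E, F, G
Count = 4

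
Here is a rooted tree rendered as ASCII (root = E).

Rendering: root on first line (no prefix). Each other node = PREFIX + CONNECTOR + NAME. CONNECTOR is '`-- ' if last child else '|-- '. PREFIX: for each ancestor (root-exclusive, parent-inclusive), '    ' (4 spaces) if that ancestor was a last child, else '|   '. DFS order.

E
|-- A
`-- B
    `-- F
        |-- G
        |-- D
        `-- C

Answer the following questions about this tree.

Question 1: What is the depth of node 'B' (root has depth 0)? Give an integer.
Path from root to B: E -> B
Depth = number of edges = 1

Answer: 1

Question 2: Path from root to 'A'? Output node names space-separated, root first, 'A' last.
Answer: E A

Derivation:
Walk down from root: E -> A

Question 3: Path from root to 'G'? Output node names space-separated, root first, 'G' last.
Answer: E B F G

Derivation:
Walk down from root: E -> B -> F -> G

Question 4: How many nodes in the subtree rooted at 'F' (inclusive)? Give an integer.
Subtree rooted at F contains: C, D, F, G
Count = 4

Answer: 4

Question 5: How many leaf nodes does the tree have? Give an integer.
Leaves (nodes with no children): A, C, D, G

Answer: 4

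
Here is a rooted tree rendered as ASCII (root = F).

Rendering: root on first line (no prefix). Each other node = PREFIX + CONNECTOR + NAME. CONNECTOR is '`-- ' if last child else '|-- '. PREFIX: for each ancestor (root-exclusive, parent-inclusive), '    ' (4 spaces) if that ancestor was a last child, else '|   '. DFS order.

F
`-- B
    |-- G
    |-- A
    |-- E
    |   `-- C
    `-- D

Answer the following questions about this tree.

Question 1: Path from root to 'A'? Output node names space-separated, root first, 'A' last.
Walk down from root: F -> B -> A

Answer: F B A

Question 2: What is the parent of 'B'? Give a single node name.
Answer: F

Derivation:
Scan adjacency: B appears as child of F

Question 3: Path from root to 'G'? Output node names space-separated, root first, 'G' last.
Walk down from root: F -> B -> G

Answer: F B G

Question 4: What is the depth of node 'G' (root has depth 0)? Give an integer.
Answer: 2

Derivation:
Path from root to G: F -> B -> G
Depth = number of edges = 2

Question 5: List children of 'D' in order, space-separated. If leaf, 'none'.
Answer: none

Derivation:
Node D's children (from adjacency): (leaf)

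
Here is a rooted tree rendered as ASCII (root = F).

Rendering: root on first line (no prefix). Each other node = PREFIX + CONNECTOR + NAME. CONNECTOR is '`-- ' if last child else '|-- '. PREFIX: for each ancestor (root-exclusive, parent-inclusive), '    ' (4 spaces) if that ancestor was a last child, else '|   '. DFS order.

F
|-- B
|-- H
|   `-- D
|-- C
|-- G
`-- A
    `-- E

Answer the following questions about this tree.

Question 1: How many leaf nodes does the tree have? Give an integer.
Leaves (nodes with no children): B, C, D, E, G

Answer: 5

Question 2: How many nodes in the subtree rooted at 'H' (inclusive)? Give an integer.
Answer: 2

Derivation:
Subtree rooted at H contains: D, H
Count = 2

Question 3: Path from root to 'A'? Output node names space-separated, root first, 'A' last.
Answer: F A

Derivation:
Walk down from root: F -> A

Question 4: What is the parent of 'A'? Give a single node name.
Scan adjacency: A appears as child of F

Answer: F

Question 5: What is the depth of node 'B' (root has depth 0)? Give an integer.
Path from root to B: F -> B
Depth = number of edges = 1

Answer: 1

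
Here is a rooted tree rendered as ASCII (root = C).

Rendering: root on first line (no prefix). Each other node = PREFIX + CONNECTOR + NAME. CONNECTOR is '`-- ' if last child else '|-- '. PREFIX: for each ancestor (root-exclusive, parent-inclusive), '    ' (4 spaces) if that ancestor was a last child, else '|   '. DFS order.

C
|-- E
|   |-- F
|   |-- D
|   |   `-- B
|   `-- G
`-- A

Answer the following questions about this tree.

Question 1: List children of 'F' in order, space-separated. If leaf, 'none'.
Answer: none

Derivation:
Node F's children (from adjacency): (leaf)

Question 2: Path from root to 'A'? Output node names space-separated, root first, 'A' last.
Walk down from root: C -> A

Answer: C A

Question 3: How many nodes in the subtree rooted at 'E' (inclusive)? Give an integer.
Subtree rooted at E contains: B, D, E, F, G
Count = 5

Answer: 5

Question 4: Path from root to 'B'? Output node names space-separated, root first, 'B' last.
Walk down from root: C -> E -> D -> B

Answer: C E D B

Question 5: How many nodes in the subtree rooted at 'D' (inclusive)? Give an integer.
Answer: 2

Derivation:
Subtree rooted at D contains: B, D
Count = 2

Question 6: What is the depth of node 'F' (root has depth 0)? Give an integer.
Path from root to F: C -> E -> F
Depth = number of edges = 2

Answer: 2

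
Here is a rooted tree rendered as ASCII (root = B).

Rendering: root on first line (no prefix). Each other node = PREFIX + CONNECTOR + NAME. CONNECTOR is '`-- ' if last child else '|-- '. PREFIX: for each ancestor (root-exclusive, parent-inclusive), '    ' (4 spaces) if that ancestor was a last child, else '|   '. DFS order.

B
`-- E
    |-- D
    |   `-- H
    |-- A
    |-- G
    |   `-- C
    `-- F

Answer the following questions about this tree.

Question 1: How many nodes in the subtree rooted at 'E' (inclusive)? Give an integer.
Subtree rooted at E contains: A, C, D, E, F, G, H
Count = 7

Answer: 7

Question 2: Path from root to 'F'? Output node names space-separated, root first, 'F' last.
Walk down from root: B -> E -> F

Answer: B E F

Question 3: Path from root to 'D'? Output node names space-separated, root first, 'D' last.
Walk down from root: B -> E -> D

Answer: B E D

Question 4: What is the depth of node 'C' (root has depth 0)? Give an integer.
Answer: 3

Derivation:
Path from root to C: B -> E -> G -> C
Depth = number of edges = 3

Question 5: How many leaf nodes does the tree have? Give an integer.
Answer: 4

Derivation:
Leaves (nodes with no children): A, C, F, H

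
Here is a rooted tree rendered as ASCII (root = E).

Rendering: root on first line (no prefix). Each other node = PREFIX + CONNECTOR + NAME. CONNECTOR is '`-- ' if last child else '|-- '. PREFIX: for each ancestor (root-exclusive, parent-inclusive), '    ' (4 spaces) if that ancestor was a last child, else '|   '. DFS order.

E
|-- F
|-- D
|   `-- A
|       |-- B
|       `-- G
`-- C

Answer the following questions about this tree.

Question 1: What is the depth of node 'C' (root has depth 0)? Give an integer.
Answer: 1

Derivation:
Path from root to C: E -> C
Depth = number of edges = 1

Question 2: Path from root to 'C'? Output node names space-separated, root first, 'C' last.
Answer: E C

Derivation:
Walk down from root: E -> C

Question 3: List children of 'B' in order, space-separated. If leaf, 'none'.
Node B's children (from adjacency): (leaf)

Answer: none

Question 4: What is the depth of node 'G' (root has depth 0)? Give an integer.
Path from root to G: E -> D -> A -> G
Depth = number of edges = 3

Answer: 3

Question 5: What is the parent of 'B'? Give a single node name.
Scan adjacency: B appears as child of A

Answer: A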